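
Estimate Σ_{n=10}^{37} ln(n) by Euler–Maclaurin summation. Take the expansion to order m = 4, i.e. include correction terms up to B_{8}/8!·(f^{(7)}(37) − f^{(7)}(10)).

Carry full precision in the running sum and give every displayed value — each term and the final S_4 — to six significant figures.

S_4 ≈ 86.5288

Integral: ∫_10^37 ln(x) dx = 83.5781.
½[f(10) + f(37)] = ½[2.30259 + 3.61092] = 2.95675.
Integral + boundary = 86.5349.
k=1: B_{2}/(2)! × [f^{(1)}(37) − f^{(1)}(10)] = 1/12 × (0.0270270 − 0.100000) = -0.00608108.
Partial sum through k=1: 86.5288.
k=2: B_{4}/(4)! × [f^{(3)}(37) − f^{(3)}(10)] = −1/720 × (3.94843e-05 − 0.00200000) = 2.72294e-06.
Partial sum through k=2: 86.5288.
k=3: B_{6}/(6)! × [f^{(5)}(37) − f^{(5)}(10)] = 1/30240 × (3.46101e-07 − 0.000240000) = -7.92506e-09.
Partial sum through k=3: 86.5288.
k=4: B_{8}/(8)! × [f^{(7)}(37) − f^{(7)}(10)] = −1/1209600 × (7.58439e-09 − 7.20000e-05) = 5.95175e-11.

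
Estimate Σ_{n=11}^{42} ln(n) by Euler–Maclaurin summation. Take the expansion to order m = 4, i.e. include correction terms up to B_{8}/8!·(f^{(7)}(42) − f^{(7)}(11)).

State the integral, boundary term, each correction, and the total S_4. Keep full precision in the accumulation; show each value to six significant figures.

Integral: ∫_11^42 ln(x) dx = 99.6053.
Boundary: ½(f(11) + f(42)) = ½(2.39790 + 3.73767) = 3.06778.
Integral + boundary = 102.673.
k=1: B_{2}/(2)! × [f^{(1)}(42) − f^{(1)}(11)] = 1/12 × (0.0238095 − 0.0909091) = -0.00559163.
After k=1: 102.667.
k=2: B_{4}/(4)! × [f^{(3)}(42) − f^{(3)}(11)] = −1/720 × (2.69949e-05 − 0.00150263) = 2.04949e-06.
After k=2: 102.667.
k=3: B_{6}/(6)! × [f^{(5)}(42) − f^{(5)}(11)] = 1/30240 × (1.83639e-07 − 0.000149021) = -4.92187e-09.
After k=3: 102.667.
k=4: B_{8}/(8)! × [f^{(7)}(42) − f^{(7)}(11)] = −1/1209600 × (3.12311e-09 − 3.69474e-05) = 3.05425e-11.

S_4 ≈ 102.667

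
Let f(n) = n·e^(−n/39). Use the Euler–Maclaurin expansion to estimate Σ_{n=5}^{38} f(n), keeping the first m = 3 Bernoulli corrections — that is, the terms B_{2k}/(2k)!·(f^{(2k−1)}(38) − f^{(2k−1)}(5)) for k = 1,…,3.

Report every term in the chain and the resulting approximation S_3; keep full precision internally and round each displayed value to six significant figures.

Integral: ∫_5^38 x·e^(−x/39) dx = 376.084.
Endpoint term: (f(5) + f(38))/2 = (4.39836 + 14.3425)/2 = 9.37043.
Integral + boundary = 385.454.
Correction k=1: B_{2}/2! · (f^{(1)}(38) − f^{(1)}(5)) = 1/12 · (0.00967780 − 0.766894) = -0.0631014.
Partial sum through k=1: 385.391.
Correction k=2: B_{4}/4! · (f^{(3)}(38) − f^{(3)}(5)) = −1/720 · (0.000502660 − 0.00166091) = 1.60868e-06.
Partial sum through k=2: 385.391.
Correction k=3: B_{6}/6! · (f^{(5)}(38) − f^{(5)}(5)) = 1/30240 · (6.56777e-07 − 1.85247e-06) = -3.95402e-11.

S_3 ≈ 385.391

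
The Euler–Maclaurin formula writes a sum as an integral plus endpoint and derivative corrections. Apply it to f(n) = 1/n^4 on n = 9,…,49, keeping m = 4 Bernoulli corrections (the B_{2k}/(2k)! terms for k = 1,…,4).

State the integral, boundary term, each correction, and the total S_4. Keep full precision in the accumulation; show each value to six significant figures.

S_4 ≈ 0.000536318

Integral: ∫_9^49 1/x^4 dx = 0.000454414.
Boundary: ½(f(9) + f(49)) = ½(0.000152416 + 1.73467e-07) = 7.62946e-05.
Running total after boundary: 0.000530709.
Order-1 term: 1/12 · (-1.41605e-08 − (-6.77404e-05)) = 5.64385e-06.
Partial sum through k=1: 0.000536353.
Order-2 term: −1/720 · (-1.76933e-10 − (-2.50890e-05)) = -3.48456e-08.
Partial sum through k=2: 0.000536318.
Order-3 term: 1/30240 · (-4.12672e-12 − (-1.73455e-05)) = 5.73594e-10.
Partial sum through k=3: 0.000536318.
Order-4 term: −1/1209600 · (-1.54687e-13 − (-1.92728e-05)) = -1.59332e-11.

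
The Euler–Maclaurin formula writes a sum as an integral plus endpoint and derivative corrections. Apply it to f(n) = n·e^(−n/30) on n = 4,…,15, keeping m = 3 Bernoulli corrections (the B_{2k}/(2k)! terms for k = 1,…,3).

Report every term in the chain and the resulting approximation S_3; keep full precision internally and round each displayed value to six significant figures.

S_3 ≈ 80.1218

∫_4^15 x·e^(−x/30) dx evaluates to 73.8604.
½[f(4) + f(15)] = ½[3.50069 + 9.09796] = 6.29933.
So far: 80.1597.
k=1: B_{2}/(2)! × [f^{(1)}(15) − f^{(1)}(4)] = 1/12 × (0.303265 − 0.758484) = -0.0379349.
After k=1: 80.1218.
k=2: B_{4}/(4)! × [f^{(3)}(15) − f^{(3)}(4)] = −1/720 × (0.00168481 − 0.00278759) = 1.53164e-06.
After k=2: 80.1218.
k=3: B_{6}/(6)! × [f^{(5)}(15) − f^{(5)}(4)] = 1/30240 × (3.36961e-06 − 5.25824e-06) = -6.24546e-11.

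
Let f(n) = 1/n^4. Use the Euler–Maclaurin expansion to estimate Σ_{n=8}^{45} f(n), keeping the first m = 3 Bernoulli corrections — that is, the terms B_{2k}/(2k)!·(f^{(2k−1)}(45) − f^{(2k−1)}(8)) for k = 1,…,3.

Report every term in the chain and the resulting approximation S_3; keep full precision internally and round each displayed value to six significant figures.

S_3 ≈ 0.000779669

The integral term ∫_8^45 1/x^4 dx = 0.000647384.
Endpoint term: (f(8) + f(45))/2 = (0.000244141 + 2.43865e-07)/2 = 0.000122192.
Integral + boundary = 0.000769576.
k=1: B_{2}/(2)! × [f^{(1)}(45) − f^{(1)}(8)] = 1/12 × (-2.16769e-08 − (-0.000122070)) = 1.01707e-05.
After k=1: 0.000779747.
k=2: B_{4}/(4)! × [f^{(3)}(45) − f^{(3)}(8)] = −1/720 × (-3.21139e-10 − (-5.72205e-05)) = -7.94724e-08.
After k=2: 0.000779667.
k=3: B_{6}/(6)! × [f^{(5)}(45) − f^{(5)}(8)] = 1/30240 × (-8.88089e-12 − (-5.00679e-05)) = 1.65568e-09.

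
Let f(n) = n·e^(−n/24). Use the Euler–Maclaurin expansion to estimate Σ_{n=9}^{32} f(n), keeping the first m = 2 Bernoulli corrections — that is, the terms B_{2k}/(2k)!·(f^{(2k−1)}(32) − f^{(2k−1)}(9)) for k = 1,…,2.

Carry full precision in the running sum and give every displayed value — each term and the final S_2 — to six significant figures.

∫_9^32 x·e^(−x/24) dx evaluates to 190.059.
Endpoint term: (f(9) + f(32))/2 = (6.18560 + 8.43511)/2 = 7.31036.
So far: 197.369.
Order-1 term: 1/12 · (-0.0878657 − 0.429556) = -0.0431185.
After k=1: 197.326.
Order-2 term: −1/720 · (0.000762723 − 0.00313218) = 3.29091e-06.

S_2 ≈ 197.326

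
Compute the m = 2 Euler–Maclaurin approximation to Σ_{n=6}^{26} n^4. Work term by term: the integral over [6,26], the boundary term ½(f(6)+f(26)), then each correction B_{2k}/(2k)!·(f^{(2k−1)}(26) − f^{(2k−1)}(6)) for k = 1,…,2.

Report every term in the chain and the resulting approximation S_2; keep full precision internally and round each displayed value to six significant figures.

S_2 ≈ 2.60964e+06

The integral term ∫_6^26 x^4 dx = 2.37472e+06.
Boundary: ½(f(6) + f(26)) = ½(1296.00 + 456976) = 229136.
So far: 2.60386e+06.
k=1: B_{2}/(2)! × [f^{(1)}(26) − f^{(1)}(6)] = 1/12 × (70304.0 − 864.000) = 5786.67.
Partial sum through k=1: 2.60964e+06.
k=2: B_{4}/(4)! × [f^{(3)}(26) − f^{(3)}(6)] = −1/720 × (624.000 − 144.000) = -0.666667.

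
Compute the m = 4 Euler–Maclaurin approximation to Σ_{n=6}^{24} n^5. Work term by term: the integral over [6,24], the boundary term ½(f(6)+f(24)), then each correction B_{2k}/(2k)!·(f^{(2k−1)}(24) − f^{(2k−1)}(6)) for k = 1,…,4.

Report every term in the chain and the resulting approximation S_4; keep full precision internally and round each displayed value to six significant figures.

S_4 ≈ 3.59656e+07

∫_6^24 x^5 dx evaluates to 3.18427e+07.
Endpoint term: (f(6) + f(24))/2 = (7776.00 + 7.96262e+06)/2 = 3.98520e+06.
Integral + boundary = 3.58279e+07.
Order-1 term: 1/12 · (1.65888e+06 − 6480.00) = 137700.
After k=1: 3.59656e+07.
Order-2 term: −1/720 · (34560.0 − 2160.00) = -45.0000.
After k=2: 3.59656e+07.
Order-3 term: 1/30240 · (120.000 − 120.000) = 0.00000.
After k=3: 3.59656e+07.
Order-4 term: −1/1209600 · (0.00000 − 0.00000) = 0.00000.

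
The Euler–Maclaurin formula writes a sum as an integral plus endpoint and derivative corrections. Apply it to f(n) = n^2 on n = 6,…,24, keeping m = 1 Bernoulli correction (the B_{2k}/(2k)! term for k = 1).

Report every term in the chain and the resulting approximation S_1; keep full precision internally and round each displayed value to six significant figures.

The integral term ∫_6^24 x^2 dx = 4536.00.
½[f(6) + f(24)] = ½[36.0000 + 576.000] = 306.000.
Integral + boundary = 4842.00.
Correction k=1: B_{2}/2! · (f^{(1)}(24) − f^{(1)}(6)) = 1/12 · (48.0000 − 12.0000) = 3.00000.

S_1 ≈ 4845.00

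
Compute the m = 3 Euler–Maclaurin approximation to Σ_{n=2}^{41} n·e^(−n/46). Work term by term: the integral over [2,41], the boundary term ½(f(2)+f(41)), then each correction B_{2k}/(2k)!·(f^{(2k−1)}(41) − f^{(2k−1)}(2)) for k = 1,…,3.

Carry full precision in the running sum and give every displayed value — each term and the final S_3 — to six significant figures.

S_3 ≈ 482.047

The integral term ∫_2^41 x·e^(−x/46) dx = 472.755.
½[f(2) + f(41)] = ½[1.91491 + 16.8149] = 9.36492.
Integral + boundary = 482.120.
k=1: B_{2}/(2)! × [f^{(1)}(41) − f^{(1)}(2)] = 1/12 × (0.0445783 − 0.915825) = -0.0726039.
After k=1: 482.047.
k=2: B_{4}/(4)! × [f^{(3)}(41) − f^{(3)}(2)] = −1/720 × (0.000408705 − 0.00133777) = 1.29038e-06.
After k=2: 482.047.
k=3: B_{6}/(6)! × [f^{(5)}(41) − f^{(5)}(2)] = 1/30240 × (3.76343e-07 − 1.05990e-06) = -2.26043e-11.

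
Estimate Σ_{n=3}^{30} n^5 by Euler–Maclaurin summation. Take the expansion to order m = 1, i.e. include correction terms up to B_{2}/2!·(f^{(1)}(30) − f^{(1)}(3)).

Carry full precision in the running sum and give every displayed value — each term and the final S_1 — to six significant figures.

S_1 ≈ 1.33987e+08

The integral term ∫_3^30 x^5 dx = 1.21500e+08.
Endpoint term: (f(3) + f(30))/2 = (243.000 + 2.43000e+07)/2 = 1.21501e+07.
So far: 1.33650e+08.
k=1: B_{2}/(2)! × [f^{(1)}(30) − f^{(1)}(3)] = 1/12 × (4.05000e+06 − 405.000) = 337466.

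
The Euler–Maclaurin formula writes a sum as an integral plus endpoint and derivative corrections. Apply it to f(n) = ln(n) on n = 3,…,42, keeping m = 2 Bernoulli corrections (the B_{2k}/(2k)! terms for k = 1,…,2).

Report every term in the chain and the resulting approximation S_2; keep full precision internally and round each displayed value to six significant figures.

∫_3^42 ln(x) dx evaluates to 114.686.
Boundary: ½(f(3) + f(42)) = ½(1.09861 + 3.73767) = 2.41814.
So far: 117.104.
Order-1 term: 1/12 · (0.0238095 − 0.333333) = -0.0257937.
Running total after k=1: 117.079.
Order-2 term: −1/720 · (2.69949e-05 − 0.0740741) = 0.000102843.

S_2 ≈ 117.079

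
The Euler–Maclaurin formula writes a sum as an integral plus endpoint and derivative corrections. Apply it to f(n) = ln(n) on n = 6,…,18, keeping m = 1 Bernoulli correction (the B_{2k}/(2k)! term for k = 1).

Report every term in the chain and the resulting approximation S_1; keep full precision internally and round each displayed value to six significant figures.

∫_6^18 ln(x) dx evaluates to 29.2761.
½[f(6) + f(18)] = ½[1.79176 + 2.89037] = 2.34107.
Integral + boundary = 31.6172.
k=1: B_{2}/(2)! × [f^{(1)}(18) − f^{(1)}(6)] = 1/12 × (0.0555556 − 0.166667) = -0.00925926.

S_1 ≈ 31.6079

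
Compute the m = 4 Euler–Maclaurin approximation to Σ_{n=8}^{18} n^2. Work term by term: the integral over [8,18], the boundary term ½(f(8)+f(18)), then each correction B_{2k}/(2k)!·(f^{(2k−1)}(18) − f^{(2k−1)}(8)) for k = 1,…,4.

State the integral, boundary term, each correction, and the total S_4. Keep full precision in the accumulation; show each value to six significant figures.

∫_8^18 x^2 dx evaluates to 1773.33.
Boundary: ½(f(8) + f(18)) = ½(64.0000 + 324.000) = 194.000.
Running total after boundary: 1967.33.
Order-1 term: 1/12 · (36.0000 − 16.0000) = 1.66667.
Running total after k=1: 1969.00.
Order-2 term: −1/720 · (0.00000 − 0.00000) = 0.00000.
Running total after k=2: 1969.00.
Order-3 term: 1/30240 · (0.00000 − 0.00000) = 0.00000.
Running total after k=3: 1969.00.
Order-4 term: −1/1209600 · (0.00000 − 0.00000) = 0.00000.

S_4 ≈ 1969.00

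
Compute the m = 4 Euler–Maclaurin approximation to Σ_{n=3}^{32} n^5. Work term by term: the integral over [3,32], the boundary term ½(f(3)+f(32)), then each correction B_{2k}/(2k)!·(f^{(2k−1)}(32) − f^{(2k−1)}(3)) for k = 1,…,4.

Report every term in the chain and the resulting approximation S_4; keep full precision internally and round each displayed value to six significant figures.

Integral: ∫_3^32 x^5 dx = 1.78957e+08.
½[f(3) + f(32)] = ½[243.000 + 3.35544e+07] = 1.67773e+07.
Integral + boundary = 1.95734e+08.
Correction k=1: B_{2}/2! · (f^{(1)}(32) − f^{(1)}(3)) = 1/12 · (5.24288e+06 − 405.000) = 436873.
Running total after k=1: 1.96171e+08.
Correction k=2: B_{4}/4! · (f^{(3)}(32) − f^{(3)}(3)) = −1/720 · (61440.0 − 540.000) = -84.5833.
Running total after k=2: 1.96171e+08.
Correction k=3: B_{6}/6! · (f^{(5)}(32) − f^{(5)}(3)) = 1/30240 · (120.000 − 120.000) = 0.00000.
Running total after k=3: 1.96171e+08.
Correction k=4: B_{8}/8! · (f^{(7)}(32) − f^{(7)}(3)) = −1/1209600 · (0.00000 − 0.00000) = 0.00000.

S_4 ≈ 1.96171e+08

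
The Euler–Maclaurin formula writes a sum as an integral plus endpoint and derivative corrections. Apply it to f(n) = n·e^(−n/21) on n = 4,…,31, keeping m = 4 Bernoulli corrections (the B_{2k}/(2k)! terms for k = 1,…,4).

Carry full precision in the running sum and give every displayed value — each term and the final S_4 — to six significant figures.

S_4 ≈ 189.548

Integral: ∫_4^31 x·e^(−x/21) dx = 184.418.
½[f(4) + f(31)] = ½[3.30626 + 7.08370] = 5.19498.
Integral + boundary = 189.613.
Order-1 term: 1/12 · (-0.108813 − 0.669124) = -0.0648281.
After k=1: 189.548.
Order-2 term: −1/720 · (0.000789570 − 0.00526588) = 6.21710e-06.
After k=2: 189.548.
Order-3 term: 1/30240 · (4.14032e-06 − 2.04410e-05) = -5.39044e-10.
After k=3: 189.548.
Order-4 term: −1/1209600 · (1.47171e-08 − 6.56263e-08) = 4.20877e-14.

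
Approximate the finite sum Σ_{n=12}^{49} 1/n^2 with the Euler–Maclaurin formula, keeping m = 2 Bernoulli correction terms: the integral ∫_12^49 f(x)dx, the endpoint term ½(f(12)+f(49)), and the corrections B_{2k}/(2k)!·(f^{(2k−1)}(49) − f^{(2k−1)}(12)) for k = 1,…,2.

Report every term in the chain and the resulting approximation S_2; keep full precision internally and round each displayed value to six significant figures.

∫_12^49 1/x^2 dx evaluates to 0.0629252.
Endpoint term: (f(12) + f(49))/2 = (0.00694444 + 0.000416493)/2 = 0.00368047.
Integral + boundary = 0.0666056.
k=1: B_{2}/(2)! × [f^{(1)}(49) − f^{(1)}(12)] = 1/12 × (-1.69997e-05 − (-0.00115741)) = 9.50340e-05.
After k=1: 0.0667007.
k=2: B_{4}/(4)! × [f^{(3)}(49) − f^{(3)}(12)] = −1/720 × (-8.49632e-08 − (-9.64506e-05)) = -1.33841e-07.

S_2 ≈ 0.0667005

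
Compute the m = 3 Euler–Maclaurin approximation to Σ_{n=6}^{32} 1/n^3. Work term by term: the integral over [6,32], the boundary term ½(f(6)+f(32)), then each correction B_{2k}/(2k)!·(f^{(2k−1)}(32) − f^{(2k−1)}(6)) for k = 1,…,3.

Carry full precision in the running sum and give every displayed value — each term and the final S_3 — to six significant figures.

Integral: ∫_6^32 1/x^3 dx = 0.0134006.
Boundary: ½(f(6) + f(32)) = ½(0.00462963 + 3.05176e-05) = 0.00233007.
Integral + boundary = 0.0157307.
Order-1 term: 1/12 · (-2.86102e-06 − (-0.00231481)) = 0.000192663.
After k=1: 0.0159233.
Order-2 term: −1/720 · (-5.58794e-08 − (-0.00128601)) = -1.78604e-06.
After k=2: 0.0159216.
Order-3 term: 1/30240 · (-2.29193e-09 − (-0.00150034)) = 4.96144e-08.

S_3 ≈ 0.0159216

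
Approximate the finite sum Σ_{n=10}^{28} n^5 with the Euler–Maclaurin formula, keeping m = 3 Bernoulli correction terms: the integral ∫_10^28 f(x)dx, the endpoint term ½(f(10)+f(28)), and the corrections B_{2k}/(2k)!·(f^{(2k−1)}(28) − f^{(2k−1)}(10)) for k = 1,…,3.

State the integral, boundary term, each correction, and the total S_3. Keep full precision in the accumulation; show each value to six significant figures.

∫_10^28 x^5 dx evaluates to 8.01484e+07.
Boundary: ½(f(10) + f(28)) = ½(100000 + 1.72104e+07) = 8.65518e+06.
Running total after boundary: 8.88036e+07.
Order-1 term: 1/12 · (3.07328e+06 − 50000.0) = 251940.
After k=1: 8.90555e+07.
Order-2 term: −1/720 · (47040.0 − 6000.00) = -57.0000.
After k=2: 8.90555e+07.
Order-3 term: 1/30240 · (120.000 − 120.000) = 0.00000.

S_3 ≈ 8.90555e+07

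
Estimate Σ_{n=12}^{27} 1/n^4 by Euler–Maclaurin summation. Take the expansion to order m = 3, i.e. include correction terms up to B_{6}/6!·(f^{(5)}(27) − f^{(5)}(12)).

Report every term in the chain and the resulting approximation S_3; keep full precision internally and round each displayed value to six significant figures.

Integral: ∫_12^27 1/x^4 dx = 0.000175966.
Boundary: ½(f(12) + f(27)) = ½(4.82253e-05 + 1.88168e-06) = 2.50535e-05.
Running total after boundary: 0.000201020.
Correction k=1: B_{2}/2! · (f^{(1)}(27) − f^{(1)}(12)) = 1/12 · (-2.78767e-07 − (-1.60751e-05)) = 1.31636e-06.
After k=1: 0.000202336.
Correction k=2: B_{4}/4! · (f^{(3)}(27) − f^{(3)}(12)) = −1/720 · (-1.14719e-08 − (-3.34898e-06)) = -4.63543e-09.
After k=2: 0.000202331.
Correction k=3: B_{6}/6! · (f^{(5)}(27) − f^{(5)}(12)) = 1/30240 · (-8.81242e-10 − (-1.30238e-06)) = 4.30390e-11.

S_3 ≈ 0.000202331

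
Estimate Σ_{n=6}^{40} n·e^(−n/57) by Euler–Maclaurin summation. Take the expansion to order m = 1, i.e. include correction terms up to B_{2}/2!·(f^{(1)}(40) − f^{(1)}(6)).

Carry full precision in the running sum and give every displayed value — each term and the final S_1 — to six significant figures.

Integral: ∫_6^40 x·e^(−x/57) dx = 491.407.
½[f(6) + f(40)] = ½[5.40053 + 19.8286] = 12.6146.
Integral + boundary = 504.022.
Order-1 term: 1/12 · (0.147845 − 0.805342) = -0.0547914.

S_1 ≈ 503.967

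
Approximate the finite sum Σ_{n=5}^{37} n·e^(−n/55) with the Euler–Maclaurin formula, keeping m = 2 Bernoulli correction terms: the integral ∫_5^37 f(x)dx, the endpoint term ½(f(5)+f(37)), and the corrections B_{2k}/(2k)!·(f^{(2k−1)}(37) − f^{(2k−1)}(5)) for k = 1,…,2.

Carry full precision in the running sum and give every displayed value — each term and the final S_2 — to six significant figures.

S_2 ≈ 442.707

∫_5^37 x·e^(−x/55) dx evaluates to 431.039.
½[f(5) + f(37)] = ½[4.56550 + 18.8817] = 11.7236.
So far: 442.762.
Correction k=1: B_{2}/2! · (f^{(1)}(37) − f^{(1)}(5)) = 1/12 · (0.167012 − 0.830092) = -0.0552566.
After k=1: 442.707.
Correction k=2: B_{4}/4! · (f^{(3)}(37) − f^{(3)}(5)) = −1/720 · (0.000392609 − 0.000878113) = 6.74312e-07.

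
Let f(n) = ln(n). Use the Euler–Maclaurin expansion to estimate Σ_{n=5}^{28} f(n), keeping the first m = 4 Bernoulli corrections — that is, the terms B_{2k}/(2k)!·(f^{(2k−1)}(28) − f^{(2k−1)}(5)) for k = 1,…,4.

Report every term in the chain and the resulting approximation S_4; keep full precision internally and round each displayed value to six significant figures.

Integral: ∫_5^28 ln(x) dx = 62.2545.
Boundary: ½(f(5) + f(28)) = ½(1.60944 + 3.33220) = 2.47082.
Running total after boundary: 64.7254.
Order-1 term: 1/12 · (0.0357143 − 0.200000) = -0.0136905.
After k=1: 64.7117.
Order-2 term: −1/720 · (9.11079e-05 − 0.0160000) = 2.20957e-05.
After k=2: 64.7117.
Order-3 term: 1/30240 · (1.39451e-06 − 0.00768000) = -2.53922e-07.
After k=3: 64.7117.
Order-4 term: −1/1209600 · (5.33613e-08 − 0.00921600) = 7.61900e-09.

S_4 ≈ 64.7117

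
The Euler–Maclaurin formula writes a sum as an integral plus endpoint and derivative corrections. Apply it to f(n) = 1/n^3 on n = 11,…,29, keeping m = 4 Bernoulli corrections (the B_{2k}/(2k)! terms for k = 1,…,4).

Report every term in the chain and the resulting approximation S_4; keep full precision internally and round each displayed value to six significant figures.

The integral term ∫_11^29 1/x^3 dx = 0.00353770.
Boundary: ½(f(11) + f(29)) = ½(0.000751315 + 4.10021e-05) = 0.000396158.
Running total after boundary: 0.00393386.
Order-1 term: 1/12 · (-4.24160e-06 − (-0.000204904)) = 1.67219e-05.
Partial sum through k=1: 0.00395058.
Order-2 term: −1/720 · (-1.00870e-07 − (-3.38684e-05)) = -4.68994e-08.
Partial sum through k=2: 0.00395053.
Order-3 term: 1/30240 · (-5.03752e-09 − (-1.17560e-05)) = 3.88590e-10.
Partial sum through k=3: 0.00395053.
Order-4 term: −1/1209600 · (-4.31274e-10 − (-6.99530e-06)) = -5.78279e-12.

S_4 ≈ 0.00395053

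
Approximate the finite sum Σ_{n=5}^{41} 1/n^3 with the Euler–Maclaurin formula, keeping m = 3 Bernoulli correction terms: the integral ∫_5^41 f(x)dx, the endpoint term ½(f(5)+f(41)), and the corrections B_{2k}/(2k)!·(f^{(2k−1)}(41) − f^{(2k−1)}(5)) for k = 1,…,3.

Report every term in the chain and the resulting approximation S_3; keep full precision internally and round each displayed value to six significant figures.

The integral term ∫_5^41 1/x^3 dx = 0.0197026.
½[f(5) + f(41)] = ½[0.00800000 + 1.45094e-05] = 0.00400725.
So far: 0.0237098.
Correction k=1: B_{2}/2! · (f^{(1)}(41) − f^{(1)}(5)) = 1/12 · (-1.06166e-06 − (-0.00480000)) = 0.000399912.
Running total after k=1: 0.0241097.
Correction k=2: B_{4}/4! · (f^{(3)}(41) − f^{(3)}(5)) = −1/720 · (-1.26313e-08 − (-0.00384000)) = -5.33332e-06.
Running total after k=2: 0.0241044.
Correction k=3: B_{6}/6! · (f^{(5)}(41) − f^{(5)}(5)) = 1/30240 · (-3.15595e-10 − (-0.00645120)) = 2.13333e-07.

S_3 ≈ 0.0241046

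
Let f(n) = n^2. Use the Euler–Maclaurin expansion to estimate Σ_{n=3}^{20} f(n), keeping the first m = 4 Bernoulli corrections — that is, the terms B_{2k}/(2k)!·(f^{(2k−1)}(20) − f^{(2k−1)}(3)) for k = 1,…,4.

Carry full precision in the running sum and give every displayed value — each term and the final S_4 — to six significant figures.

S_4 ≈ 2865.00

The integral term ∫_3^20 x^2 dx = 2657.67.
½[f(3) + f(20)] = ½[9.00000 + 400.000] = 204.500.
Running total after boundary: 2862.17.
k=1: B_{2}/(2)! × [f^{(1)}(20) − f^{(1)}(3)] = 1/12 × (40.0000 − 6.00000) = 2.83333.
After k=1: 2865.00.
k=2: B_{4}/(4)! × [f^{(3)}(20) − f^{(3)}(3)] = −1/720 × (0.00000 − 0.00000) = 0.00000.
After k=2: 2865.00.
k=3: B_{6}/(6)! × [f^{(5)}(20) − f^{(5)}(3)] = 1/30240 × (0.00000 − 0.00000) = 0.00000.
After k=3: 2865.00.
k=4: B_{8}/(8)! × [f^{(7)}(20) − f^{(7)}(3)] = −1/1209600 × (0.00000 − 0.00000) = 0.00000.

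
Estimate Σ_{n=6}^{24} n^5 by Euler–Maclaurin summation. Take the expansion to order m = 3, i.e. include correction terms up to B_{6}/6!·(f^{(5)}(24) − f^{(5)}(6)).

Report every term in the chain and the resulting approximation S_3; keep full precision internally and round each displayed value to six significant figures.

S_3 ≈ 3.59656e+07

Integral: ∫_6^24 x^5 dx = 3.18427e+07.
½[f(6) + f(24)] = ½[7776.00 + 7.96262e+06] = 3.98520e+06.
Running total after boundary: 3.58279e+07.
Order-1 term: 1/12 · (1.65888e+06 − 6480.00) = 137700.
Partial sum through k=1: 3.59656e+07.
Order-2 term: −1/720 · (34560.0 − 2160.00) = -45.0000.
Partial sum through k=2: 3.59656e+07.
Order-3 term: 1/30240 · (120.000 − 120.000) = 0.00000.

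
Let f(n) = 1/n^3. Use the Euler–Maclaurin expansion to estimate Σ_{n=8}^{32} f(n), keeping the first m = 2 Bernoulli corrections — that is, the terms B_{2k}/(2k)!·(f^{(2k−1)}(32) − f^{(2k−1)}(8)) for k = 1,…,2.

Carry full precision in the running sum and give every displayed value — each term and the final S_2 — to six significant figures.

S_2 ≈ 0.00837652

Integral: ∫_8^32 1/x^3 dx = 0.00732422.
½[f(8) + f(32)] = ½[0.00195312 + 3.05176e-05] = 0.000991821.
So far: 0.00831604.
k=1: B_{2}/(2)! × [f^{(1)}(32) − f^{(1)}(8)] = 1/12 × (-2.86102e-06 − (-0.000732422)) = 6.07967e-05.
Running total after k=1: 0.00837684.
k=2: B_{4}/(4)! × [f^{(3)}(32) − f^{(3)}(8)] = −1/720 × (-5.58794e-08 − (-0.000228882)) = -3.17814e-07.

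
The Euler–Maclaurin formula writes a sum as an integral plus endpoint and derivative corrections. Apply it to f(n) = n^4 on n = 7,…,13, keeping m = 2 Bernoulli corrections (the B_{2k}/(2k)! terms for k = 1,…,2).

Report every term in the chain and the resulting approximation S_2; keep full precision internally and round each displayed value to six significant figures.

∫_7^13 x^4 dx evaluates to 70897.2.
½[f(7) + f(13)] = ½[2401.00 + 28561.0] = 15481.0.
So far: 86378.2.
Correction k=1: B_{2}/2! · (f^{(1)}(13) − f^{(1)}(7)) = 1/12 · (8788.00 − 1372.00) = 618.000.
Partial sum through k=1: 86996.2.
Correction k=2: B_{4}/4! · (f^{(3)}(13) − f^{(3)}(7)) = −1/720 · (312.000 − 168.000) = -0.200000.

S_2 ≈ 86996.0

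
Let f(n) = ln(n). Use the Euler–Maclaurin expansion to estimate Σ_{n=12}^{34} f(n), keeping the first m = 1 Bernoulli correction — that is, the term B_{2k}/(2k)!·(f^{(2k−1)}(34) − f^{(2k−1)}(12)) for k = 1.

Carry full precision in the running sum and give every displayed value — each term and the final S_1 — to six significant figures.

Integral: ∫_12^34 ln(x) dx = 68.0774.
½[f(12) + f(34)] = ½[2.48491 + 3.52636] = 3.00563.
Running total after boundary: 71.0830.
Order-1 term: 1/12 · (0.0294118 − 0.0833333) = -0.00449346.

S_1 ≈ 71.0785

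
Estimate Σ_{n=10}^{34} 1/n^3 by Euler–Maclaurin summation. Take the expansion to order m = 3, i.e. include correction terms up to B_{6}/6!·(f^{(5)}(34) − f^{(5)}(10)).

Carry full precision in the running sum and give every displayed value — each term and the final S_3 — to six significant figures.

The integral term ∫_10^34 1/x^3 dx = 0.00456747.
Endpoint term: (f(10) + f(34))/2 = (0.00100000 + 2.54427e-05)/2 = 0.000512721.
So far: 0.00508020.
Order-1 term: 1/12 · (-2.24494e-06 − (-0.000300000)) = 2.48129e-05.
Partial sum through k=1: 0.00510501.
Order-2 term: −1/720 · (-3.88399e-08 − (-6.00000e-05)) = -8.32794e-08.
Partial sum through k=2: 0.00510493.
Order-3 term: 1/30240 · (-1.41114e-09 − (-2.52000e-05)) = 8.33287e-10.

S_3 ≈ 0.00510493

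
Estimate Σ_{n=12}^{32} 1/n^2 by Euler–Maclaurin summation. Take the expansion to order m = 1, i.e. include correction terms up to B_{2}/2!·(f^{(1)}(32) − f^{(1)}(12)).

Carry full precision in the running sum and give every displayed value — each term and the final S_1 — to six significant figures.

The integral term ∫_12^32 1/x^2 dx = 0.0520833.
½[f(12) + f(32)] = ½[0.00694444 + 0.000976562] = 0.00396050.
Running total after boundary: 0.0560438.
Correction k=1: B_{2}/2! · (f^{(1)}(32) − f^{(1)}(12)) = 1/12 · (-6.10352e-05 − (-0.00115741)) = 9.13644e-05.

S_1 ≈ 0.0561352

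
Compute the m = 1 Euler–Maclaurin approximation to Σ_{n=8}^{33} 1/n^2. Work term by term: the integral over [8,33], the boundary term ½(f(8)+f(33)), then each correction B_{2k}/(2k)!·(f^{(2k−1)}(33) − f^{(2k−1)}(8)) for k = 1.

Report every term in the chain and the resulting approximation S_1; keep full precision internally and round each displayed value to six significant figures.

S_1 ≈ 0.103289

Integral: ∫_8^33 1/x^2 dx = 0.0946970.
Endpoint term: (f(8) + f(33))/2 = (0.0156250 + 0.000918274)/2 = 0.00827164.
Integral + boundary = 0.102969.
Correction k=1: B_{2}/2! · (f^{(1)}(33) − f^{(1)}(8)) = 1/12 · (-5.56529e-05 − (-0.00390625)) = 0.000320883.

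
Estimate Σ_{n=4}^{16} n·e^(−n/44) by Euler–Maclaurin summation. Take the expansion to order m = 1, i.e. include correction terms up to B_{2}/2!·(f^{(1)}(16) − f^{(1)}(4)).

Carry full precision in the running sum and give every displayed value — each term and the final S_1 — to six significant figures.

∫_4^16 x·e^(−x/44) dx evaluates to 93.2887.
Endpoint term: (f(4) + f(16))/2 = (3.65240 + 11.1223)/2 = 7.38735.
Integral + boundary = 100.676.
k=1: B_{2}/(2)! × [f^{(1)}(16) − f^{(1)}(4)] = 1/12 × (0.442364 − 0.830092) = -0.0323106.

S_1 ≈ 100.644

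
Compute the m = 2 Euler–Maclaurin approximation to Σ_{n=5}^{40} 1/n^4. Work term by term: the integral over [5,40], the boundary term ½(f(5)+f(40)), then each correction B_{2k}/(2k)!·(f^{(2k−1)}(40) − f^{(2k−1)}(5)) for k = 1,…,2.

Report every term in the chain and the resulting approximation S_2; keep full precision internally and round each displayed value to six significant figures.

S_2 ≈ 0.00356618

The integral term ∫_5^40 1/x^4 dx = 0.00266146.
Boundary: ½(f(5) + f(40)) = ½(0.00160000 + 3.90625e-07) = 0.000800195.
Integral + boundary = 0.00346165.
Order-1 term: 1/12 · (-3.90625e-08 − (-0.00128000)) = 0.000106663.
Partial sum through k=1: 0.00356832.
Order-2 term: −1/720 · (-7.32422e-10 − (-0.00153600)) = -2.13333e-06.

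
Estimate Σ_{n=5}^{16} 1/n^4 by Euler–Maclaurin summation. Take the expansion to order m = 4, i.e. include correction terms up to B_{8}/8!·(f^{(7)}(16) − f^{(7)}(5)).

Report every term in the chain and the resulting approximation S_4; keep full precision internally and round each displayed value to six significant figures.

Integral: ∫_5^16 1/x^4 dx = 0.00258529.
½[f(5) + f(16)] = ½[0.00160000 + 1.52588e-05] = 0.000807629.
Integral + boundary = 0.00339292.
k=1: B_{2}/(2)! × [f^{(1)}(16) − f^{(1)}(5)] = 1/12 × (-3.81470e-06 − (-0.00128000)) = 0.000106349.
Running total after k=1: 0.00349926.
k=2: B_{4}/(4)! × [f^{(3)}(16) − f^{(3)}(5)] = −1/720 × (-4.47035e-07 − (-0.00153600)) = -2.13271e-06.
Running total after k=2: 0.00349713.
k=3: B_{6}/(6)! × [f^{(5)}(16) − f^{(5)}(5)] = 1/30240 × (-9.77889e-08 − (-0.00344064)) = 1.13775e-07.
Running total after k=3: 0.00349725.
k=4: B_{8}/(8)! × [f^{(7)}(16) − f^{(7)}(5)] = −1/1209600 × (-3.43789e-08 − (-0.0123863)) = -1.02400e-08.

S_4 ≈ 0.00349724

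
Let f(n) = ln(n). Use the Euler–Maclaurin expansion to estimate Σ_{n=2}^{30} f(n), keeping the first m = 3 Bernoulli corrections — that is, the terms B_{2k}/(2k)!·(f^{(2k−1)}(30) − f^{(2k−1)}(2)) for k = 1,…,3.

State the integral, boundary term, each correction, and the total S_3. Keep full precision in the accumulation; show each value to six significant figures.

The integral term ∫_2^30 ln(x) dx = 72.6496.
½[f(2) + f(30)] = ½[0.693147 + 3.40120] = 2.04717.
So far: 74.6968.
Correction k=1: B_{2}/2! · (f^{(1)}(30) − f^{(1)}(2)) = 1/12 · (0.0333333 − 0.500000) = -0.0388889.
After k=1: 74.6579.
Correction k=2: B_{4}/4! · (f^{(3)}(30) − f^{(3)}(2)) = −1/720 · (7.40741e-05 − 0.250000) = 0.000347119.
After k=2: 74.6583.
Correction k=3: B_{6}/6! · (f^{(5)}(30) − f^{(5)}(2)) = 1/30240 · (9.87654e-07 − 0.750000) = -2.48016e-05.

S_3 ≈ 74.6582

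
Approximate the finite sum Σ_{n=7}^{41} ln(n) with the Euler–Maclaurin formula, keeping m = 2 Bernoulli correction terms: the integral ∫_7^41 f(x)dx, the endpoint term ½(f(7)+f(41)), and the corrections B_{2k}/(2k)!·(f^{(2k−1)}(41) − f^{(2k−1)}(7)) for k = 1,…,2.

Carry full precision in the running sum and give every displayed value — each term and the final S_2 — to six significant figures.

∫_7^41 ln(x) dx evaluates to 104.635.
Endpoint term: (f(7) + f(41))/2 = (1.94591 + 3.71357)/2 = 2.82974.
So far: 107.465.
Order-1 term: 1/12 · (0.0243902 − 0.142857) = -0.00987224.
Partial sum through k=1: 107.455.
Order-2 term: −1/720 · (2.90187e-05 − 0.00583090) = 8.05817e-06.

S_2 ≈ 107.455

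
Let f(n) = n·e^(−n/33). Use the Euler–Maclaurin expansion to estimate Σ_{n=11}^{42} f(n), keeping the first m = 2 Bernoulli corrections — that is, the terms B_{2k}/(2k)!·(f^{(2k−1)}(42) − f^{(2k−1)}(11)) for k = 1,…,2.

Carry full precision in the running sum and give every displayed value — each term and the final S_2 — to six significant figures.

S_2 ≈ 357.014

Integral: ∫_11^42 x·e^(−x/33) dx = 347.238.
Endpoint term: (f(11) + f(42))/2 = (7.88184 + 11.7628)/2 = 9.82232.
Integral + boundary = 357.061.
Order-1 term: 1/12 · (-0.0763818 − 0.477688) = -0.0461724.
Partial sum through k=1: 357.014.
Order-2 term: −1/720 · (0.000444216 − 0.00175459) = 1.81997e-06.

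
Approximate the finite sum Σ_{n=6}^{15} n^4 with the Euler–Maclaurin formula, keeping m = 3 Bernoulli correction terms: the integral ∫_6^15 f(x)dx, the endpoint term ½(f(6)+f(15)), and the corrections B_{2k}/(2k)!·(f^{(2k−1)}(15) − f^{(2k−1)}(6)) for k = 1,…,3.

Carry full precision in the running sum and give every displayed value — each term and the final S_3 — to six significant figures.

S_3 ≈ 177333

The integral term ∫_6^15 x^4 dx = 150320.
½[f(6) + f(15)] = ½[1296.00 + 50625.0] = 25960.5.
Integral + boundary = 176280.
k=1: B_{2}/(2)! × [f^{(1)}(15) − f^{(1)}(6)] = 1/12 × (13500.0 − 864.000) = 1053.00.
Partial sum through k=1: 177333.
k=2: B_{4}/(4)! × [f^{(3)}(15) − f^{(3)}(6)] = −1/720 × (360.000 − 144.000) = -0.300000.
Partial sum through k=2: 177333.
k=3: B_{6}/(6)! × [f^{(5)}(15) − f^{(5)}(6)] = 1/30240 × (0.00000 − 0.00000) = 0.00000.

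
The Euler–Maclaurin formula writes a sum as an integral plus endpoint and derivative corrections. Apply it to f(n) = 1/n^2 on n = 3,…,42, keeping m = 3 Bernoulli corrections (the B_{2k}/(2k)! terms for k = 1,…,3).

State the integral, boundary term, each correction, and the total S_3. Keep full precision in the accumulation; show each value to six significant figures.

The integral term ∫_3^42 1/x^2 dx = 0.309524.
Boundary: ½(f(3) + f(42)) = ½(0.111111 + 0.000566893) = 0.0558390.
So far: 0.365363.
Correction k=1: B_{2}/2! · (f^{(1)}(42) − f^{(1)}(3)) = 1/12 · (-2.69949e-05 − (-0.0740741)) = 0.00617059.
Running total after k=1: 0.371533.
Correction k=2: B_{4}/4! · (f^{(3)}(42) − f^{(3)}(3)) = −1/720 · (-1.83639e-07 − (-0.0987654)) = -0.000137174.
Running total after k=2: 0.371396.
Correction k=3: B_{6}/6! · (f^{(5)}(42) − f^{(5)}(3)) = 1/30240 · (-3.12311e-09 − (-0.329218)) = 1.08868e-05.

S_3 ≈ 0.371407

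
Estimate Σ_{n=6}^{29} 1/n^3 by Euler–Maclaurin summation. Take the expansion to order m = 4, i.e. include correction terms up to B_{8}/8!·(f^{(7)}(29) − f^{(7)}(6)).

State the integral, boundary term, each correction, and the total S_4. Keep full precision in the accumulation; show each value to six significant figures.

Integral: ∫_6^29 1/x^3 dx = 0.0132944.
Boundary: ½(f(6) + f(29)) = ½(0.00462963 + 4.10021e-05) = 0.00233532.
Integral + boundary = 0.0156297.
Correction k=1: B_{2}/2! · (f^{(1)}(29) − f^{(1)}(6)) = 1/12 · (-4.24160e-06 − (-0.00231481)) = 0.000192548.
Running total after k=1: 0.0158222.
Correction k=2: B_{4}/4! · (f^{(3)}(29) − f^{(3)}(6)) = −1/720 · (-1.00870e-07 − (-0.00128601)) = -1.78598e-06.
Running total after k=2: 0.0158204.
Correction k=3: B_{6}/6! · (f^{(5)}(29) − f^{(5)}(6)) = 1/30240 · (-5.03752e-09 − (-0.00150034)) = 4.96143e-08.
Running total after k=3: 0.0158205.
Correction k=4: B_{8}/8! · (f^{(7)}(29) − f^{(7)}(6)) = −1/1209600 · (-4.31274e-10 − (-0.00300069)) = -2.48073e-09.

S_4 ≈ 0.0158205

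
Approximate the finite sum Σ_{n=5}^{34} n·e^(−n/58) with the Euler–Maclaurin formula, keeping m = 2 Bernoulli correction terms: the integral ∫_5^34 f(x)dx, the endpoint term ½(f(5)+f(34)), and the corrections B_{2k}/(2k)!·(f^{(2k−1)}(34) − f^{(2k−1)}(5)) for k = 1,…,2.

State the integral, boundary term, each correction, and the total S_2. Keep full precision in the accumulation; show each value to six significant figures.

The integral term ∫_5^34 x·e^(−x/58) dx = 383.064.
Boundary: ½(f(5) + f(34)) = ½(4.58702 + 18.9188) = 11.7529.
So far: 394.817.
Correction k=1: B_{2}/2! · (f^{(1)}(34) − f^{(1)}(5)) = 1/12 · (0.230249 − 0.838318) = -0.0506724.
Partial sum through k=1: 394.767.
Correction k=2: B_{4}/4! · (f^{(3)}(34) − f^{(3)}(5)) = −1/720 · (0.000399262 − 0.000794627) = 5.49119e-07.

S_2 ≈ 394.767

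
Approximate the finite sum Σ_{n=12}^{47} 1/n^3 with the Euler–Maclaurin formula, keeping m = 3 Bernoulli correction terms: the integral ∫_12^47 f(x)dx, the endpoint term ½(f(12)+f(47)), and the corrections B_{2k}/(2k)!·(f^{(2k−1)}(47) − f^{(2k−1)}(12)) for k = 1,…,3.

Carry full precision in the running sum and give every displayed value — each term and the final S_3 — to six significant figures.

Integral: ∫_12^47 1/x^3 dx = 0.00324588.
½[f(12) + f(47)] = ½[0.000578704 + 9.63178e-06] = 0.000294168.
Integral + boundary = 0.00354004.
Correction k=1: B_{2}/2! · (f^{(1)}(47) − f^{(1)}(12)) = 1/12 · (-6.14794e-07 − (-0.000144676)) = 1.20051e-05.
Running total after k=1: 0.00355205.
Correction k=2: B_{4}/4! · (f^{(3)}(47) − f^{(3)}(12)) = −1/720 · (-5.56627e-09 − (-2.00939e-05)) = -2.79004e-08.
Running total after k=2: 0.00355202.
Correction k=3: B_{6}/6! · (f^{(5)}(47) − f^{(5)}(12)) = 1/30240 · (-1.05832e-10 − (-5.86071e-06)) = 1.93803e-10.

S_3 ≈ 0.00355202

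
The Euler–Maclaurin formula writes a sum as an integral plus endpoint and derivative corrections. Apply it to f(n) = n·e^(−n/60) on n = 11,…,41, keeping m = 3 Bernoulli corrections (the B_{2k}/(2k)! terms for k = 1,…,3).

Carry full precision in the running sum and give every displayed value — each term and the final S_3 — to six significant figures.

S_3 ≈ 501.414

Integral: ∫_11^41 x·e^(−x/60) dx = 486.528.
½[f(11) + f(41)] = ½[9.15740 + 20.7022] = 14.9298.
Integral + boundary = 501.457.
Correction k=1: B_{2}/2! · (f^{(1)}(41) − f^{(1)}(11)) = 1/12 · (0.159895 − 0.679867) = -0.0433310.
After k=1: 501.414.
Correction k=2: B_{4}/4! · (f^{(3)}(41) − f^{(3)}(11)) = −1/720 · (0.000324933 − 0.000651347) = 4.53353e-07.
After k=2: 501.414.
Correction k=3: B_{6}/6! · (f^{(5)}(41) − f^{(5)}(11)) = 1/30240 · (1.68180e-07 − 3.09400e-07) = -4.66997e-12.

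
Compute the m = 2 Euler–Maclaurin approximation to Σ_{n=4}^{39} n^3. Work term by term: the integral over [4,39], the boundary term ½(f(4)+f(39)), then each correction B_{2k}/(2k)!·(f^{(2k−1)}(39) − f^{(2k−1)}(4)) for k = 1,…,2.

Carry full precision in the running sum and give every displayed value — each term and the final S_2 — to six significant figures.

S_2 ≈ 608364

Integral: ∫_4^39 x^3 dx = 578296.
½[f(4) + f(39)] = ½[64.0000 + 59319.0] = 29691.5.
Running total after boundary: 607988.
k=1: B_{2}/(2)! × [f^{(1)}(39) − f^{(1)}(4)] = 1/12 × (4563.00 − 48.0000) = 376.250.
Partial sum through k=1: 608364.
k=2: B_{4}/(4)! × [f^{(3)}(39) − f^{(3)}(4)] = −1/720 × (6.00000 − 6.00000) = 0.00000.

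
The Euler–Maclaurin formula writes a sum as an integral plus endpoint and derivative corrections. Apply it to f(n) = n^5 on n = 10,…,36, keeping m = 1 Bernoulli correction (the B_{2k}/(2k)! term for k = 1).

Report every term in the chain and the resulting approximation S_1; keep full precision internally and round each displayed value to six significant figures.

S_1 ≈ 3.93609e+08

∫_10^36 x^5 dx evaluates to 3.62630e+08.
½[f(10) + f(36)] = ½[100000 + 6.04662e+07] = 3.02831e+07.
Running total after boundary: 3.92913e+08.
Correction k=1: B_{2}/2! · (f^{(1)}(36) − f^{(1)}(10)) = 1/12 · (8.39808e+06 − 50000.0) = 695673.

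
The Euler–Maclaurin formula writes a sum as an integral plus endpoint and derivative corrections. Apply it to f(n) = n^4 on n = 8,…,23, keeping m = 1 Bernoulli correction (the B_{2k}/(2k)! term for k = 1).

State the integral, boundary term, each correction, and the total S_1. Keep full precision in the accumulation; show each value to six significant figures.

S_1 ≈ 1.42657e+06

Integral: ∫_8^23 x^4 dx = 1.28072e+06.
Endpoint term: (f(8) + f(23))/2 = (4096.00 + 279841)/2 = 141968.
Integral + boundary = 1.42268e+06.
k=1: B_{2}/(2)! × [f^{(1)}(23) − f^{(1)}(8)] = 1/12 × (48668.0 − 2048.00) = 3885.00.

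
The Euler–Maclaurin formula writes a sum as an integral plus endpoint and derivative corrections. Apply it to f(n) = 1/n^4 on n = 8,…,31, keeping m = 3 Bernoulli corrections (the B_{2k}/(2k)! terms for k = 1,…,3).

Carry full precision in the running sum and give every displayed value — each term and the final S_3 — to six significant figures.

The integral term ∫_8^31 1/x^4 dx = 0.000639853.
Boundary: ½(f(8) + f(31)) = ½(0.000244141 + 1.08281e-06) = 0.000122612.
Running total after boundary: 0.000762464.
k=1: B_{2}/(2)! × [f^{(1)}(31) − f^{(1)}(8)] = 1/12 × (-1.39718e-07 − (-0.000122070)) = 1.01609e-05.
Partial sum through k=1: 0.000772625.
k=2: B_{4}/(4)! × [f^{(3)}(31) − f^{(3)}(8)] = −1/720 × (-4.36164e-09 − (-5.72205e-05)) = -7.94668e-08.
Partial sum through k=2: 0.000772546.
k=3: B_{6}/(6)! × [f^{(5)}(31) − f^{(5)}(8)] = 1/30240 × (-2.54164e-10 − (-5.00679e-05)) = 1.65568e-09.

S_3 ≈ 0.000772547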